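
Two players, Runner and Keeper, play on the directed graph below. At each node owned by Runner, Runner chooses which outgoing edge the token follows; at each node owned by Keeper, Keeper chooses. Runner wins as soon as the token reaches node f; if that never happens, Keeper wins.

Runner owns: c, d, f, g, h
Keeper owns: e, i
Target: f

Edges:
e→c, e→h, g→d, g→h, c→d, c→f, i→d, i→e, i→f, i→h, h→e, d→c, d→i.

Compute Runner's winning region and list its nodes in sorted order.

c, d, f, g

A0 = {f}
A1: add {c} — c (Runner) has c→f.
A2: add {d} — d (Runner) has d→c.
A3: add {g} — g (Runner) has g→d.
A4 = A3; e.g. e (Keeper) can still go to h. Fixed point.
Runner's winning region = {c, d, f, g}.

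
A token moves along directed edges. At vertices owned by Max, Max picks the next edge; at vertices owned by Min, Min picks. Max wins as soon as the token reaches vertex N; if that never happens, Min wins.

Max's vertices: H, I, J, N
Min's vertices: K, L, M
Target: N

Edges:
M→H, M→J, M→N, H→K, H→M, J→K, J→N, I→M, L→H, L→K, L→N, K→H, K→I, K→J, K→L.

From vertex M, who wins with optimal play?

Min

A0 = {N}
A1: add {J} — J (Max) has J→N.
A2 = A1; e.g. H (Max) has no edge into A1. Fixed point.
M never enters the attractor, so Min can avoid the target forever.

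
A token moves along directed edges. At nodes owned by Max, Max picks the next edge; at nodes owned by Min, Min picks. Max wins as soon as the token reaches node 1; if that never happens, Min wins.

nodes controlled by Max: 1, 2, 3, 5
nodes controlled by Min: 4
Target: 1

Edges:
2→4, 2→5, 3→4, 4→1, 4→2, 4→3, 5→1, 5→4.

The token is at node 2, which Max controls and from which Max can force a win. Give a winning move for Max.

A0 = {1}
A1: add {5} — 5 (Max) has 5→1.
A2: add {2} — 2 (Max) has 2→5.
A3 = A2; e.g. 3 (Max) has no edge into A2. Fixed point.
From 2, successor 5 is in the attractor (rank 1); the other successor 4 is not.

5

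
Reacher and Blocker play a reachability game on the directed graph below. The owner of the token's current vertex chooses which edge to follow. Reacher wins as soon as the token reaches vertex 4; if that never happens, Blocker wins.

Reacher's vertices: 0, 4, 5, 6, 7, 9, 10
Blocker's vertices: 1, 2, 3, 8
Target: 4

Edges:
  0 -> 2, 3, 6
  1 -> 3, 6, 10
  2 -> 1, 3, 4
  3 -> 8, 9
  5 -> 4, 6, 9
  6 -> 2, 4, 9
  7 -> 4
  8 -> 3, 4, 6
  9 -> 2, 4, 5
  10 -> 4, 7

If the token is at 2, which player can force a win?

Blocker

A0 = {4}
A1: add {5, 6, 7, 9, 10} — 5 (Reacher) has 5→4; 6 (Reacher) has 6→4; 7 (Reacher) has 7→4; 9 (Reacher) has 9→4; 10 (Reacher) has 10→4.
A2: add {0} — 0 (Reacher) has 0→6.
A3 = A2; e.g. 1 (Blocker) can still go to 3. Fixed point.
2 never enters the attractor, so Blocker can avoid the target forever.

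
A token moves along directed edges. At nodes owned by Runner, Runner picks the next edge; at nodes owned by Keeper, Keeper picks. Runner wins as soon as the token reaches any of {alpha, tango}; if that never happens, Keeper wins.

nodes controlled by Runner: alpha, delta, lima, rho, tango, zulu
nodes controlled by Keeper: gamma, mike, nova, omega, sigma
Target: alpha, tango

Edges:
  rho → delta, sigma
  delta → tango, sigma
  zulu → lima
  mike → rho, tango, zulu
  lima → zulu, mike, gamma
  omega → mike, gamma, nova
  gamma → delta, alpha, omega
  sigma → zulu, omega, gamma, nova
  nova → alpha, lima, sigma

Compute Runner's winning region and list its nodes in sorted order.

alpha, delta, rho, tango

A0 = {alpha, tango}
A1: add {delta} — delta (Runner) has delta→tango.
A2: add {rho} — rho (Runner) has rho→delta.
A3 = A2; e.g. zulu (Runner) has no edge into A2. Fixed point.
Runner's winning region = {alpha, delta, rho, tango}.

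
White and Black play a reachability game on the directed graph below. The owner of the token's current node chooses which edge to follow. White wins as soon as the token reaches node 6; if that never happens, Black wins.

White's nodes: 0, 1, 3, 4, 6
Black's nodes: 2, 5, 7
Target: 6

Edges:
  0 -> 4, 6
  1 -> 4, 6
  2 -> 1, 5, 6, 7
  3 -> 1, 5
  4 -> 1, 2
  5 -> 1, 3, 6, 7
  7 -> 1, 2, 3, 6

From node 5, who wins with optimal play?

Black

A0 = {6}
A1: add {0, 1} — 0 (White) has 0→6; 1 (White) has 1→6.
A2: add {3, 4} — 3 (White) has 3→1; 4 (White) has 4→1.
A3 = A2; e.g. 2 (Black) can still go to 5. Fixed point.
5 never enters the attractor, so Black can avoid the target forever.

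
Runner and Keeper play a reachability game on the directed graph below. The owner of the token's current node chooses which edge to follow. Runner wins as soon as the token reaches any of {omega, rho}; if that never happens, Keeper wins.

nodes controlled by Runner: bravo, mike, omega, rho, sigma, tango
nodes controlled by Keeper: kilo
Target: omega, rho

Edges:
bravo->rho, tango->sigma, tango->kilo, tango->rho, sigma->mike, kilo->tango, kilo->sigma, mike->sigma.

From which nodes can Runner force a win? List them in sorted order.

bravo, omega, rho, tango

A0 = {omega, rho}
A1: add {bravo, tango} — bravo (Runner) has bravo→rho; tango (Runner) has tango→rho.
A2 = A1; e.g. sigma (Runner) has no edge into A1. Fixed point.
Runner's winning region = {bravo, omega, rho, tango}.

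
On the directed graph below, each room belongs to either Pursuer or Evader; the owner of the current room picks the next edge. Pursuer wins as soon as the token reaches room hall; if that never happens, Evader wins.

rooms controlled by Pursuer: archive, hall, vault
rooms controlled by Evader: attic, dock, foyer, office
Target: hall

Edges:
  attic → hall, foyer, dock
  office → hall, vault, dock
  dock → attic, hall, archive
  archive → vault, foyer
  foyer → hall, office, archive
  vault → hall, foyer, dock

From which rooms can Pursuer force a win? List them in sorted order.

A0 = {hall}
A1: add {vault} — vault (Pursuer) has vault→hall.
A2: add {archive} — archive (Pursuer) has archive→vault.
A3 = A2; e.g. attic (Evader) can still go to foyer. Fixed point.
Pursuer's winning region = {archive, hall, vault}.

archive, hall, vault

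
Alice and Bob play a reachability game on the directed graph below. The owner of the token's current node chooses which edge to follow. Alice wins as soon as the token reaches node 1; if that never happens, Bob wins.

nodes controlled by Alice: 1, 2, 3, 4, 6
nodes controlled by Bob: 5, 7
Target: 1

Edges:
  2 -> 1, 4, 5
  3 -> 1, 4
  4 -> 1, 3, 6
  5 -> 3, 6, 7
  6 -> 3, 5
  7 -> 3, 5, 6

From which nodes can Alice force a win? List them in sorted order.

A0 = {1}
A1: add {2, 3, 4} — 2 (Alice) has 2→1; 3 (Alice) has 3→1; 4 (Alice) has 4→1.
A2: add {6} — 6 (Alice) has 6→3.
A3 = A2; e.g. 5 (Bob) can still go to 7. Fixed point.
Alice's winning region = {1, 2, 3, 4, 6}.

1, 2, 3, 4, 6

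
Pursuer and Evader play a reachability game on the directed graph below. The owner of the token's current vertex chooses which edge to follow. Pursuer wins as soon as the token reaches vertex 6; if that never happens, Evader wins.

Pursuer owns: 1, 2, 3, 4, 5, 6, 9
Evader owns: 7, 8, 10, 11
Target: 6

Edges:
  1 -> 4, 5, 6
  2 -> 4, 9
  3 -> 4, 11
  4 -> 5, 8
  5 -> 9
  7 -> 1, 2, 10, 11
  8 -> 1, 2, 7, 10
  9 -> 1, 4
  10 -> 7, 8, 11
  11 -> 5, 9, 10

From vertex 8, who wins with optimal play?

A0 = {6}
A1: add {1} — 1 (Pursuer) has 1→6.
A2: add {9} — 9 (Pursuer) has 9→1.
A3: add {2, 5} — 2 (Pursuer) has 2→9; 5 (Pursuer) has 5→9.
A4: add {4} — 4 (Pursuer) has 4→5.
A5: add {3} — 3 (Pursuer) has 3→4.
A6 = A5; e.g. 7 (Evader) can still go to 10. Fixed point.
8 never enters the attractor, so Evader can avoid the target forever.

Evader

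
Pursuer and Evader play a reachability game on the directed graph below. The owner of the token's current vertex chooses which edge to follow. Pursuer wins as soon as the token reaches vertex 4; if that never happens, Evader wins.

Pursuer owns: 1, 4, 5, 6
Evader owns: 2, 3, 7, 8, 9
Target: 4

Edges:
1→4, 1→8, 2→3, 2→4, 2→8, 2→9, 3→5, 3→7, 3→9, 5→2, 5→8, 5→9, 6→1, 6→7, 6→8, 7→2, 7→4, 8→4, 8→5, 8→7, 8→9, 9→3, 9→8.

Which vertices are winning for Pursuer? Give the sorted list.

A0 = {4}
A1: add {1} — 1 (Pursuer) has 1→4.
A2: add {6} — 6 (Pursuer) has 6→1.
A3 = A2; e.g. 2 (Evader) can still go to 3. Fixed point.
Pursuer's winning region = {1, 4, 6}.

1, 4, 6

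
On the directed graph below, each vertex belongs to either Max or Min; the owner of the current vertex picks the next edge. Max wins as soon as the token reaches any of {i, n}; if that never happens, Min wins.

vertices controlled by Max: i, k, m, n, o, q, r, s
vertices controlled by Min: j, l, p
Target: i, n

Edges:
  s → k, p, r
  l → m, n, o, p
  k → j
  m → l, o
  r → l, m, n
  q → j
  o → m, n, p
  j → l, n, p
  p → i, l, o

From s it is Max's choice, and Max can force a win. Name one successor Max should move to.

r

A0 = {i, n}
A1: add {o, r} — o (Max) has o→n; r (Max) has r→n.
A2: add {m, s} — m (Max) has m→o; s (Max) has s→r.
A3 = A2; e.g. j (Min) can still go to l. Fixed point.
From s, successor r is in the attractor (rank 1); the other successors k, p are not.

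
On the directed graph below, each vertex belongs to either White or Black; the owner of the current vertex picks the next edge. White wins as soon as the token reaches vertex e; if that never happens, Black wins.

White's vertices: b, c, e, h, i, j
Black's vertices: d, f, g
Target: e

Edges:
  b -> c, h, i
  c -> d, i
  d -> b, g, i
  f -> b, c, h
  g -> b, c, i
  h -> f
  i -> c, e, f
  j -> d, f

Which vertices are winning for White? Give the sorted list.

A0 = {e}
A1: add {i} — i (White) has i→e.
A2: add {b, c} — b (White) has b→i; c (White) has c→i.
A3: add {g} — g (Black): all of {b, c, i} already in.
A4: add {d} — d (Black): all of {b, g, i} already in.
A5: add {j} — j (White) has j→d.
A6 = A5; e.g. f (Black) can still go to h. Fixed point.
White's winning region = {b, c, d, e, g, i, j}.

b, c, d, e, g, i, j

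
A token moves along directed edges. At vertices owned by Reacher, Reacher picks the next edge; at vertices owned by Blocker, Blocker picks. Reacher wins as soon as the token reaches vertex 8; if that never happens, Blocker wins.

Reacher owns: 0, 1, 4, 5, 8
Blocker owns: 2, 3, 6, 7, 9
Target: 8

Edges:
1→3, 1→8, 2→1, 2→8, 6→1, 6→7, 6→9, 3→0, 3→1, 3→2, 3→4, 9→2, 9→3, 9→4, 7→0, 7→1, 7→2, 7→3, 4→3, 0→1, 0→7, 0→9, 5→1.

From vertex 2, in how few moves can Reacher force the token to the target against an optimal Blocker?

A0 = {8}
A1: add {1} — 1 (Reacher) has 1→8.
A2: add {0, 2, 5} — 0 (Reacher) has 0→1; 2 (Blocker): all of {1, 8} already in; 5 (Reacher) has 5→1.
A3 = A2; e.g. 3 (Blocker) can still go to 4. Fixed point.
2 enters the attractor at level 2, so Reacher can force the target in 2 moves from there.

2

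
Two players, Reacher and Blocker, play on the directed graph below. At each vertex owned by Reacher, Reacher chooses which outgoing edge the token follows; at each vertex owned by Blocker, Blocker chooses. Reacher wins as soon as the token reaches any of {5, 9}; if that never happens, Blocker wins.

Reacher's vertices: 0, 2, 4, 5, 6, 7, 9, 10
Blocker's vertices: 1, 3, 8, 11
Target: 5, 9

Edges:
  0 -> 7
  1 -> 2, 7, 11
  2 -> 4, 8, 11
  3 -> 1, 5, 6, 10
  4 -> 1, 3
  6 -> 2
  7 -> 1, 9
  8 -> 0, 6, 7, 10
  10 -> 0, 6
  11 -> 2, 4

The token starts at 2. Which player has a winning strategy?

A0 = {5, 9}
A1: add {7} — 7 (Reacher) has 7→9.
A2: add {0} — 0 (Reacher) has 0→7.
A3: add {10} — 10 (Reacher) has 10→0.
A4 = A3; e.g. 1 (Blocker) can still go to 2. Fixed point.
2 never enters the attractor, so Blocker can avoid the target forever.

Blocker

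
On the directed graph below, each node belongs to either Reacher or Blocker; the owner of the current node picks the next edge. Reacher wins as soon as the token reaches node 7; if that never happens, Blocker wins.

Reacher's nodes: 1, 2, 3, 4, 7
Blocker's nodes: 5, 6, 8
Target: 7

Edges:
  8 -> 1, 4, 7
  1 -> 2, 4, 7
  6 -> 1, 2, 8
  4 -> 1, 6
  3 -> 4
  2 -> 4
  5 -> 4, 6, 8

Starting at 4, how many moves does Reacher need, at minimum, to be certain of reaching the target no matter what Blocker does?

A0 = {7}
A1: add {1} — 1 (Reacher) has 1→7.
A2: add {4} — 4 (Reacher) has 4→1.
4 enters the attractor at level 2, so Reacher can force the target in 2 moves from there.

2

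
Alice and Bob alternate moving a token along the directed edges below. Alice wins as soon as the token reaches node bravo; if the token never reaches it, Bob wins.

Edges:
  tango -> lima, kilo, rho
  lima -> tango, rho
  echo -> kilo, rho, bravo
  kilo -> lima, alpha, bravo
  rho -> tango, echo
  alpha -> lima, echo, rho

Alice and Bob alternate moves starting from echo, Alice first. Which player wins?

Track states (vertex, player-to-move).
A0 = {(bravo,Alice), (bravo,Bob)}
A1: add {(echo,Alice), (kilo,Alice)}.
(echo,Alice) ∈ A1 ⇒ Alice forces the target.

Alice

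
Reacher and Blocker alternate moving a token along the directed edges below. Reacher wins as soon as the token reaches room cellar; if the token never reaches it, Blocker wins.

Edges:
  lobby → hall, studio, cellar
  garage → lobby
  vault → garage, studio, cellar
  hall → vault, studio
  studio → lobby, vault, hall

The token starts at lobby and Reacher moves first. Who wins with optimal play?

Track states (vertex, player-to-move).
A0 = {(cellar,Reacher), (cellar,Blocker)}
A1: add {(lobby,Reacher), (vault,Reacher)}.
(lobby,Reacher) ∈ A1 ⇒ Reacher forces the target.

Reacher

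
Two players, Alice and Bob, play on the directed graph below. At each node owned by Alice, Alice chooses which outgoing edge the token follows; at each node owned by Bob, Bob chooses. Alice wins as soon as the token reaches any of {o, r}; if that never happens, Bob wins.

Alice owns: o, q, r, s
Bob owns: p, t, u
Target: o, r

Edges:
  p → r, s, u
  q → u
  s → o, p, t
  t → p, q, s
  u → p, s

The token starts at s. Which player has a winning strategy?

Alice

A0 = {o, r}
A1: add {s} — s (Alice) has s→o.
A2 = A1; e.g. p (Bob) can still go to u. Fixed point.
s ∈ A1, so Alice can force the target.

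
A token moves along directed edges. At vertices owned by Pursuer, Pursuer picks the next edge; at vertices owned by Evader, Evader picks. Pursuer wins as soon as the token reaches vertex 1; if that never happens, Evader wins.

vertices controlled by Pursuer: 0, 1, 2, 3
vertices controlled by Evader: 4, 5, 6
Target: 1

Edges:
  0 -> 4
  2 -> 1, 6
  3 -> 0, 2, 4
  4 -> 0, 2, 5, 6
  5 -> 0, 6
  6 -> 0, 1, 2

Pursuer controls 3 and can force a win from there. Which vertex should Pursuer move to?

A0 = {1}
A1: add {2} — 2 (Pursuer) has 2→1.
A2: add {3} — 3 (Pursuer) has 3→2.
A3 = A2; e.g. 0 (Pursuer) has no edge into A2. Fixed point.
From 3, successor 2 is in the attractor (rank 1); the other successors 0, 4 are not.

2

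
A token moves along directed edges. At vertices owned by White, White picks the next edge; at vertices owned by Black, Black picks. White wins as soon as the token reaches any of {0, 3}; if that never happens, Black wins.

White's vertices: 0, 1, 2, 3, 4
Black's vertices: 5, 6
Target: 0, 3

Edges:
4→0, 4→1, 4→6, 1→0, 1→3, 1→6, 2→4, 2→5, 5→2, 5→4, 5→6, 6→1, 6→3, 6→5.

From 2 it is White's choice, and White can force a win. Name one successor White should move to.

4

A0 = {0, 3}
A1: add {1, 4} — 1 (White) has 1→0; 4 (White) has 4→0.
A2: add {2} — 2 (White) has 2→4.
A3 = A2; e.g. 5 (Black) can still go to 6. Fixed point.
From 2, successor 4 is in the attractor (rank 1); the other successor 5 is not.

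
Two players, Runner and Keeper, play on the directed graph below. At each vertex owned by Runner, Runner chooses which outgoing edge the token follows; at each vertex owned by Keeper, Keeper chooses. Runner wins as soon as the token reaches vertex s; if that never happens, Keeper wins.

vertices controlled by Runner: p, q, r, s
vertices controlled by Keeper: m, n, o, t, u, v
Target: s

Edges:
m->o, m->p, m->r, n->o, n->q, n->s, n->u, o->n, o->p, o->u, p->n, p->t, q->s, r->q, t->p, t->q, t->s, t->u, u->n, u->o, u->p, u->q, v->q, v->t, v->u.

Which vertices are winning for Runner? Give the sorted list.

A0 = {s}
A1: add {q} — q (Runner) has q→s.
A2: add {r} — r (Runner) has r→q.
A3 = A2; e.g. m (Keeper) can still go to o. Fixed point.
Runner's winning region = {q, r, s}.

q, r, s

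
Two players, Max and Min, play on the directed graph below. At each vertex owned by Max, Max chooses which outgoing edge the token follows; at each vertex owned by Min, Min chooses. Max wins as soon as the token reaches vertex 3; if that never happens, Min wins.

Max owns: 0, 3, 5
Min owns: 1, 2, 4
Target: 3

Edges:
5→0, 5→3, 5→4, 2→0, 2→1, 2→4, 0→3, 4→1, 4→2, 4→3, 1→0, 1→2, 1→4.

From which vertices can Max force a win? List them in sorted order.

A0 = {3}
A1: add {0, 5} — 0 (Max) has 0→3; 5 (Max) has 5→3.
A2 = A1; e.g. 1 (Min) can still go to 2. Fixed point.
Max's winning region = {0, 3, 5}.

0, 3, 5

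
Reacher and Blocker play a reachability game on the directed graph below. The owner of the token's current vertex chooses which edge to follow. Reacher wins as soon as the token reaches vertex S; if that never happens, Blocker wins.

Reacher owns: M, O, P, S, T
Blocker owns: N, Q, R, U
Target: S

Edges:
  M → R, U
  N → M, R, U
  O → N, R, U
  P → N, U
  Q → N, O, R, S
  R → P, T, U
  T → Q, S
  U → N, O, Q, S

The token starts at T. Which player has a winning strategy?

Reacher

A0 = {S}
A1: add {T} — T (Reacher) has T→S.
A2 = A1; e.g. M (Reacher) has no edge into A1. Fixed point.
T ∈ A1, so Reacher can force the target.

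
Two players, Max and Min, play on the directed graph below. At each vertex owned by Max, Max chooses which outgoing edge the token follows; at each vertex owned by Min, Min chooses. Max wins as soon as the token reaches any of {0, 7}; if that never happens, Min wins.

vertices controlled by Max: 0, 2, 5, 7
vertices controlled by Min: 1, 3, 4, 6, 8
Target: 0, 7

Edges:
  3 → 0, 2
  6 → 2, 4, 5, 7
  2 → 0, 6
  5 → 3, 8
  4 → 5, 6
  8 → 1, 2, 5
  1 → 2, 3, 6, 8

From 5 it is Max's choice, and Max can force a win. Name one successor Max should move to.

3

A0 = {0, 7}
A1: add {2} — 2 (Max) has 2→0.
A2: add {3} — 3 (Min): all of {0, 2} already in.
A3: add {5} — 5 (Max) has 5→3.
A4 = A3; e.g. 1 (Min) can still go to 6. Fixed point.
From 5, successor 3 is in the attractor (rank 2); the other successor 8 is not.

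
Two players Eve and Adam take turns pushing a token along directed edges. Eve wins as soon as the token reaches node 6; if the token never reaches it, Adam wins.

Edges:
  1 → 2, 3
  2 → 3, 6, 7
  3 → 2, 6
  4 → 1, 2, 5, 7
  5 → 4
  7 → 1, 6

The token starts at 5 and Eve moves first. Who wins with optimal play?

Track states (vertex, player-to-move).
A0 = {(6,Eve), (6,Adam)}
A1: add {(2,Eve), (3,Eve), (7,Eve)}.
A2: add {(1,Adam), (2,Adam), (3,Adam)}.
A3: add {(1,Eve), (4,Eve)}.
A4: add {(5,Adam), (7,Adam)}.
A5 = A4; e.g. (4,Adam) stays out. (5,Eve) never enters ⇒ Adam avoids the target.

Adam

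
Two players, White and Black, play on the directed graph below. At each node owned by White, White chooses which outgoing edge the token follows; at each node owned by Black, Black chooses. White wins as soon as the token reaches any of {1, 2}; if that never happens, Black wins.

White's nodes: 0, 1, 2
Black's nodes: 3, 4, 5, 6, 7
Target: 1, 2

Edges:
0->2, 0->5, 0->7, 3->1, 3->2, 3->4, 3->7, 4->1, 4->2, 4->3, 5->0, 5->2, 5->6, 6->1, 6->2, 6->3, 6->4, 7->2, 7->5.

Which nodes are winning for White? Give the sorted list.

A0 = {1, 2}
A1: add {0} — 0 (White) has 0→2.
A2 = A1; e.g. 3 (Black) can still go to 4. Fixed point.
White's winning region = {0, 1, 2}.

0, 1, 2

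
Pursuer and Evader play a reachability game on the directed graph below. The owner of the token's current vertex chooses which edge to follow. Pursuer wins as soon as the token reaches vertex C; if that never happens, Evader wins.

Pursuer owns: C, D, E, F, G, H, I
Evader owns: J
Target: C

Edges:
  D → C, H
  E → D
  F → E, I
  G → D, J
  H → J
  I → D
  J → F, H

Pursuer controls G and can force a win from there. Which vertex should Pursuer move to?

A0 = {C}
A1: add {D} — D (Pursuer) has D→C.
A2: add {E, G, I} — E (Pursuer) has E→D; G (Pursuer) has G→D; I (Pursuer) has I→D.
A3: add {F} — F (Pursuer) has F→E.
A4 = A3; e.g. H (Pursuer) has no edge into A3. Fixed point.
From G, successor D is in the attractor (rank 1); the other successor J is not.

D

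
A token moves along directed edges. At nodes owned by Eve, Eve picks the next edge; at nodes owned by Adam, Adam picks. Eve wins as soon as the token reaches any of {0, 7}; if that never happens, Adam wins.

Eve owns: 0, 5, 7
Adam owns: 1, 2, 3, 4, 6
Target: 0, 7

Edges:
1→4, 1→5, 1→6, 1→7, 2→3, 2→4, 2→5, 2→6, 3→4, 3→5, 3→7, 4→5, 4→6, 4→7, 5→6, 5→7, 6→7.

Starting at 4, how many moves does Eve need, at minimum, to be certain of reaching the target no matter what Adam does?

2

A0 = {0, 7}
A1: add {5, 6} — 5 (Eve) has 5→7; 6 (Adam): all of {7} already in.
A2: add {4} — 4 (Adam): all of {5, 6, 7} already in.
4 enters the attractor at level 2, so Eve can force the target in 2 moves from there.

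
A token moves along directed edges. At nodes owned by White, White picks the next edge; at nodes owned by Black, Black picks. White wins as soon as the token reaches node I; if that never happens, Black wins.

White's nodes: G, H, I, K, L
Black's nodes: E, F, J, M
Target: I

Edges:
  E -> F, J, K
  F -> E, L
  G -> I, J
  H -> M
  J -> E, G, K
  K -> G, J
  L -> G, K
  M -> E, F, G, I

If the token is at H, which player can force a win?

Black

A0 = {I}
A1: add {G} — G (White) has G→I.
A2: add {K, L} — K (White) has K→G; L (White) has L→G.
A3 = A2; e.g. E (Black) can still go to F. Fixed point.
H never enters the attractor, so Black can avoid the target forever.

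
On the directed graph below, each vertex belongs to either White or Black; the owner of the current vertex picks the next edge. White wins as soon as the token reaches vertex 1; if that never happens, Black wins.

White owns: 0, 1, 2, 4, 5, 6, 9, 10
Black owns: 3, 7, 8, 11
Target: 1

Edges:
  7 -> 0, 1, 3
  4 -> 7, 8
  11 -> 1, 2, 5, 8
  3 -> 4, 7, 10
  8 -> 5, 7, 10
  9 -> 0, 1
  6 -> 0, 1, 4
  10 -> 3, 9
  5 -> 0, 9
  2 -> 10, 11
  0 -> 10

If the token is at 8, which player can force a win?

Black

A0 = {1}
A1: add {6, 9} — 6 (White) has 6→1; 9 (White) has 9→1.
A2: add {5, 10} — 5 (White) has 5→9; 10 (White) has 10→9.
A3: add {0, 2} — 0 (White) has 0→10; 2 (White) has 2→10.
A4 = A3; e.g. 3 (Black) can still go to 4. Fixed point.
8 never enters the attractor, so Black can avoid the target forever.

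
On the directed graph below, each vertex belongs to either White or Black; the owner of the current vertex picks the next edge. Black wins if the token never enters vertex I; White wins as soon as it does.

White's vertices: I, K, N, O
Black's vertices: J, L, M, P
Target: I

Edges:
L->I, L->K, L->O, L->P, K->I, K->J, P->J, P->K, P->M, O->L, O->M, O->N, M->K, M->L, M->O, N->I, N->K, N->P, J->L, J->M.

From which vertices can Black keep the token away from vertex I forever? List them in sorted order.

J, L, M, P

A0 = {I}
A1: add {K, N} — K (White) has K→I; N (White) has N→I.
A2: add {O} — O (White) has O→N.
A3 = A2; e.g. J (Black) can still go to L. Fixed point.
White's attractor = {I, K, N, O}; Black avoids the target exactly from the complement.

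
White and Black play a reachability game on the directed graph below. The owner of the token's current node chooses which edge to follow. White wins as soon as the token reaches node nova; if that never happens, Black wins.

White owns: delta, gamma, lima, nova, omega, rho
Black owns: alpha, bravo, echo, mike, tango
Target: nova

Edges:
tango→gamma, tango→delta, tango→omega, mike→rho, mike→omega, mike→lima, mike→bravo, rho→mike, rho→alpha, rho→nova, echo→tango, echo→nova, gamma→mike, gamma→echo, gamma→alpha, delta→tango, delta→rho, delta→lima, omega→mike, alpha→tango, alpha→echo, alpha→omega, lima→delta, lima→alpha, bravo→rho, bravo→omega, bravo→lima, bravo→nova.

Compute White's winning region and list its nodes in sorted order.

delta, lima, nova, rho

A0 = {nova}
A1: add {rho} — rho (White) has rho→nova.
A2: add {delta} — delta (White) has delta→rho.
A3: add {lima} — lima (White) has lima→delta.
A4 = A3; e.g. tango (Black) can still go to gamma. Fixed point.
White's winning region = {delta, lima, nova, rho}.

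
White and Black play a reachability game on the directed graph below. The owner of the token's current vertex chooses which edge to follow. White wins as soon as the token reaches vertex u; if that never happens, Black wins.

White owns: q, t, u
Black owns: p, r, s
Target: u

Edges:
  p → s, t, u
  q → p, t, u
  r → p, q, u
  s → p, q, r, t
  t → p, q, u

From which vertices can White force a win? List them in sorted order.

q, t, u

A0 = {u}
A1: add {q, t} — q (White) has q→u; t (White) has t→u.
A2 = A1; e.g. p (Black) can still go to s. Fixed point.
White's winning region = {q, t, u}.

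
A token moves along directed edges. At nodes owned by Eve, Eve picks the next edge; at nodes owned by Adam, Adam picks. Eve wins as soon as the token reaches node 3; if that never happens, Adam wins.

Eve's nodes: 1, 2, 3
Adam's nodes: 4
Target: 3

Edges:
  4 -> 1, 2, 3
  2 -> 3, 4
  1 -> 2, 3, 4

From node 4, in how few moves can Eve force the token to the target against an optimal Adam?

2

A0 = {3}
A1: add {1, 2} — 1 (Eve) has 1→3; 2 (Eve) has 2→3.
A2: add {4} — 4 (Adam): all of {1, 2, 3} already in.
A2 = all vertices. Fixed point.
4 enters the attractor at level 2, so Eve can force the target in 2 moves from there.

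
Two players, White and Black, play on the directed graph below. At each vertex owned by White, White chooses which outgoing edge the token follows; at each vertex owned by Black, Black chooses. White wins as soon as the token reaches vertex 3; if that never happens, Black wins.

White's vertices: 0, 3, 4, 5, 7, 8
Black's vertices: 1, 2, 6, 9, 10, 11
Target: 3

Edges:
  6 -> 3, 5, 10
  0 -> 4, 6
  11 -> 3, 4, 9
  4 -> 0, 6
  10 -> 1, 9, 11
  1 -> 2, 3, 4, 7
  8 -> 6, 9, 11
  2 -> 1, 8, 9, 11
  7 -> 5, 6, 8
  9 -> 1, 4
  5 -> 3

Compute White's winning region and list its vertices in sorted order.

3, 5, 7

A0 = {3}
A1: add {5} — 5 (White) has 5→3.
A2: add {7} — 7 (White) has 7→5.
A3 = A2; e.g. 0 (White) has no edge into A2. Fixed point.
White's winning region = {3, 5, 7}.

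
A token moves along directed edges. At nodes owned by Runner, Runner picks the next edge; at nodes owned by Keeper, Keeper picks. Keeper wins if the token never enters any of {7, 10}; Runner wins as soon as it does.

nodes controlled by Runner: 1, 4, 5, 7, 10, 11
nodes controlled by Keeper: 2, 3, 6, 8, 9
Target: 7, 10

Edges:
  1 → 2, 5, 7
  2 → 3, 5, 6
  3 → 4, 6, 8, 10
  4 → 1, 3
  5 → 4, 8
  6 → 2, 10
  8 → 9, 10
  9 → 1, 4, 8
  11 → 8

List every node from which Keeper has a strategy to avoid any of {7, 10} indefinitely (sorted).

2, 3, 6, 8, 9, 11

A0 = {7, 10}
A1: add {1} — 1 (Runner) has 1→7.
A2: add {4} — 4 (Runner) has 4→1.
A3: add {5} — 5 (Runner) has 5→4.
A4 = A3; e.g. 2 (Keeper) can still go to 3. Fixed point.
Runner's attractor = {1, 4, 5, 7, 10}; Keeper avoids the target exactly from the complement.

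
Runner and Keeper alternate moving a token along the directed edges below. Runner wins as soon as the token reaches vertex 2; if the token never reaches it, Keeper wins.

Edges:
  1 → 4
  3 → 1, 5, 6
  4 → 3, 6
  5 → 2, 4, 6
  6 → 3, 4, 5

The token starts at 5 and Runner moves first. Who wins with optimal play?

Track states (vertex, player-to-move).
A0 = {(2,Runner), (2,Keeper)}
A1: add {(5,Runner)}.
(5,Runner) ∈ A1 ⇒ Runner forces the target.

Runner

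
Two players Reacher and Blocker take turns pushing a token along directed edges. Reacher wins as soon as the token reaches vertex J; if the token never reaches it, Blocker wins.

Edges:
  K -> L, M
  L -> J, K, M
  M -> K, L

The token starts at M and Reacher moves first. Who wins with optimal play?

Track states (vertex, player-to-move).
A0 = {(J,Reacher), (J,Blocker)}
A1: add {(L,Reacher)}.
A2 = A1; e.g. (K,Reacher) stays out. (M,Reacher) never enters ⇒ Blocker avoids the target.

Blocker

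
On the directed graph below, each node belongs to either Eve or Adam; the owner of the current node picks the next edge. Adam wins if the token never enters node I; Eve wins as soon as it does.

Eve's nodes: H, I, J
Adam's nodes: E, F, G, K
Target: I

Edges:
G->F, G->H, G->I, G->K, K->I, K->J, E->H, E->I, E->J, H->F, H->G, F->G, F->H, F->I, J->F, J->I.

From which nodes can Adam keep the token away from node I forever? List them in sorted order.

A0 = {I}
A1: add {J} — J (Eve) has J→I.
A2: add {K} — K (Adam): all of {I, J} already in.
A3 = A2; e.g. E (Adam) can still go to H. Fixed point.
Eve's attractor = {I, J, K}; Adam avoids the target exactly from the complement.

E, F, G, H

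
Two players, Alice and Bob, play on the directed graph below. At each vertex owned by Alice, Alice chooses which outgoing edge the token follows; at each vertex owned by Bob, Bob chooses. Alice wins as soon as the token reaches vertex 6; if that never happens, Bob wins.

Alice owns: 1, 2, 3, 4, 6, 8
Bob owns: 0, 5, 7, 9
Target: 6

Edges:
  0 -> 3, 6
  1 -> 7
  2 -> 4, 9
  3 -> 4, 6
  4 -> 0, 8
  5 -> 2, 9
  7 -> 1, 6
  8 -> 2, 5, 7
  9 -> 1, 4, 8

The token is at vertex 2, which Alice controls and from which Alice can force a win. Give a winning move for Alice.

A0 = {6}
A1: add {3} — 3 (Alice) has 3→6.
A2: add {0} — 0 (Bob): all of {3, 6} already in.
A3: add {4} — 4 (Alice) has 4→0.
A4: add {2} — 2 (Alice) has 2→4.
A5: add {8} — 8 (Alice) has 8→2.
A6 = A5; e.g. 1 (Alice) has no edge into A5. Fixed point.
From 2, successor 4 is in the attractor (rank 3); the other successor 9 is not.

4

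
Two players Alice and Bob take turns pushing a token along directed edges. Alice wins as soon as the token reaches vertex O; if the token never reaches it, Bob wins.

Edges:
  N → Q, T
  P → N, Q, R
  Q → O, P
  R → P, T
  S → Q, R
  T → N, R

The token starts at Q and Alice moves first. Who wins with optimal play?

Alice

Track states (vertex, player-to-move).
A0 = {(O,Alice), (O,Bob)}
A1: add {(Q,Alice)}.
(Q,Alice) ∈ A1 ⇒ Alice forces the target.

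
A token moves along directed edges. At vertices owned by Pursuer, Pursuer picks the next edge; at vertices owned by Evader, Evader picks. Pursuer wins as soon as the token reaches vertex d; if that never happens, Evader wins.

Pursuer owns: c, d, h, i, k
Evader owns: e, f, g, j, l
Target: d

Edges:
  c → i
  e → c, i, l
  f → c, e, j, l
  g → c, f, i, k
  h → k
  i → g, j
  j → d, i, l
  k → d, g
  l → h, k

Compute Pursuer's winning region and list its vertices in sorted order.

A0 = {d}
A1: add {k} — k (Pursuer) has k→d.
A2: add {h} — h (Pursuer) has h→k.
A3: add {l} — l (Evader): all of {h, k} already in.
A4 = A3; e.g. c (Pursuer) has no edge into A3. Fixed point.
Pursuer's winning region = {d, h, k, l}.

d, h, k, l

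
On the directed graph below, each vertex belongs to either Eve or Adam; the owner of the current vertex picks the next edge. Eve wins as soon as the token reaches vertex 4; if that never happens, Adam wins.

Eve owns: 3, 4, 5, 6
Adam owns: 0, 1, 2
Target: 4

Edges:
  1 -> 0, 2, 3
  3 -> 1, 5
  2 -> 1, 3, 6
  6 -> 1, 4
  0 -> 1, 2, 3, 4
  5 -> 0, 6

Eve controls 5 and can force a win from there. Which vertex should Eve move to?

6

A0 = {4}
A1: add {6} — 6 (Eve) has 6→4.
A2: add {5} — 5 (Eve) has 5→6.
A3: add {3} — 3 (Eve) has 3→5.
A4 = A3; e.g. 0 (Adam) can still go to 1. Fixed point.
From 5, successor 6 is in the attractor (rank 1); the other successor 0 is not.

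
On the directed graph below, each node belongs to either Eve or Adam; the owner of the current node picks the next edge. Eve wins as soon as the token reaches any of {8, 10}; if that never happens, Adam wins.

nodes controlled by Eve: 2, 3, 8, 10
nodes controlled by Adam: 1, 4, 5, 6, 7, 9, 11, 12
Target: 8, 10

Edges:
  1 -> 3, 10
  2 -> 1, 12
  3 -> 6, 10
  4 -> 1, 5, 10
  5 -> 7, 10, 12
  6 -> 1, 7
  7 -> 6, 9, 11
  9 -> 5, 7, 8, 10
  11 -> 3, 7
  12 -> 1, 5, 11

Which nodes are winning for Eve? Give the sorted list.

1, 2, 3, 8, 10

A0 = {8, 10}
A1: add {3} — 3 (Eve) has 3→10.
A2: add {1} — 1 (Adam): all of {3, 10} already in.
A3: add {2} — 2 (Eve) has 2→1.
A4 = A3; e.g. 4 (Adam) can still go to 5. Fixed point.
Eve's winning region = {1, 2, 3, 8, 10}.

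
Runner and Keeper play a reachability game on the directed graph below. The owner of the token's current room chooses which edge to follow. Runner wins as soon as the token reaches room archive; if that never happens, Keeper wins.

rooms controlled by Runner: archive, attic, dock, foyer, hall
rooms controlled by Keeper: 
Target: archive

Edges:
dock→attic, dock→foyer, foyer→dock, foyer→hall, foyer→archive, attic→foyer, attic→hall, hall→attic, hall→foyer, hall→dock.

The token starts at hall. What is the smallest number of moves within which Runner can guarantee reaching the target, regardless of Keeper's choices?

2

A0 = {archive}
A1: add {foyer} — foyer (Runner) has foyer→archive.
A2: add {attic, dock, hall} — attic (Runner) has attic→foyer; dock (Runner) has dock→foyer; hall (Runner) has hall→foyer.
A2 = all vertices. Fixed point.
hall enters the attractor at level 2, so Runner can force the target in 2 moves from there.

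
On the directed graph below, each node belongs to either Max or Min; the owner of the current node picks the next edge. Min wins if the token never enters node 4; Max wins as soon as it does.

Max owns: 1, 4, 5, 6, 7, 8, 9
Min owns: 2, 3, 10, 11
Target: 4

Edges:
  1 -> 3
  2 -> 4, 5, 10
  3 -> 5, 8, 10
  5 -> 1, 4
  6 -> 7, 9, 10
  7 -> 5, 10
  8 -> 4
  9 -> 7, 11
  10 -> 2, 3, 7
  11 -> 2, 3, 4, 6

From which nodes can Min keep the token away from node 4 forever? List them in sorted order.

1, 2, 3, 10, 11

A0 = {4}
A1: add {5, 8} — 5 (Max) has 5→4; 8 (Max) has 8→4.
A2: add {7} — 7 (Max) has 7→5.
A3: add {6, 9} — 6 (Max) has 6→7; 9 (Max) has 9→7.
A4 = A3; e.g. 1 (Max) has no edge into A3. Fixed point.
Max's attractor = {4, 5, 6, 7, 8, 9}; Min avoids the target exactly from the complement.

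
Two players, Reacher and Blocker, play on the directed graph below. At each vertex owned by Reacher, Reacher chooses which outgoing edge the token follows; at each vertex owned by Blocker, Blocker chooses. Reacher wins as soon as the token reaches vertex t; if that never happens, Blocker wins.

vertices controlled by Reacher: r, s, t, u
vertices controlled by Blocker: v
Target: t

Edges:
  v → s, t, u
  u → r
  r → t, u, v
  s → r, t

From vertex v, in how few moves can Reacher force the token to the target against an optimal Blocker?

A0 = {t}
A1: add {r, s} — r (Reacher) has r→t; s (Reacher) has s→t.
A2: add {u} — u (Reacher) has u→r.
A3: add {v} — v (Blocker): all of {s, t, u} already in.
A3 = all vertices. Fixed point.
v enters the attractor at level 3, so Reacher can force the target in 3 moves from there.

3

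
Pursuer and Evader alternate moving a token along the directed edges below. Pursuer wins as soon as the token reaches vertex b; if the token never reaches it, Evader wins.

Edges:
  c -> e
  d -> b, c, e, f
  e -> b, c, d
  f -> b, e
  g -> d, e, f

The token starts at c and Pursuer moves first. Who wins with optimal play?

Track states (vertex, player-to-move).
A0 = {(b,Pursuer), (b,Evader)}
A1: add {(d,Pursuer), (e,Pursuer), (f,Pursuer)}.
A2: add {(c,Evader), (f,Evader), (g,Evader)}.
A3: add {(g,Pursuer)}.
A4 = A3; e.g. (c,Pursuer) stays out. (c,Pursuer) never enters ⇒ Evader avoids the target.

Evader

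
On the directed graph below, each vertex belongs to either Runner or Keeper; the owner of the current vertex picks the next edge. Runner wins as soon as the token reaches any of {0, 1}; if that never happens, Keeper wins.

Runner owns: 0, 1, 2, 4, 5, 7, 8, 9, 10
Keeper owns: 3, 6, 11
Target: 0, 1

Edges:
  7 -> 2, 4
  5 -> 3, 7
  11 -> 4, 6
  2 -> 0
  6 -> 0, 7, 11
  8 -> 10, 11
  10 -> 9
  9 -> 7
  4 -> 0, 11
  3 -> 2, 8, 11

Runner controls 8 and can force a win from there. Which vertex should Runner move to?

A0 = {0, 1}
A1: add {2, 4} — 2 (Runner) has 2→0; 4 (Runner) has 4→0.
A2: add {7} — 7 (Runner) has 7→2.
A3: add {5, 9} — 5 (Runner) has 5→7; 9 (Runner) has 9→7.
A4: add {10} — 10 (Runner) has 10→9.
A5: add {8} — 8 (Runner) has 8→10.
A6 = A5; e.g. 3 (Keeper) can still go to 11. Fixed point.
From 8, successor 10 is in the attractor (rank 4); the other successor 11 is not.

10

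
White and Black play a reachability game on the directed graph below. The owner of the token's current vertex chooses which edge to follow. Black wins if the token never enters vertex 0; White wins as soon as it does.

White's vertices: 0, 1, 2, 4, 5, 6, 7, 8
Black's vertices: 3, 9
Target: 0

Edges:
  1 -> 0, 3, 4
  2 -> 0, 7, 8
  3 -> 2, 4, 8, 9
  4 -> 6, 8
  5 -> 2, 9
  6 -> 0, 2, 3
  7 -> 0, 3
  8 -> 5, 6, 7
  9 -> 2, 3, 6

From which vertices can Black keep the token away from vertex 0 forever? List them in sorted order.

3, 9

A0 = {0}
A1: add {1, 2, 6, 7} — 1 (White) has 1→0; 2 (White) has 2→0; 6 (White) has 6→0; 7 (White) has 7→0.
A2: add {4, 5, 8} — 4 (White) has 4→6; 5 (White) has 5→2; 8 (White) has 8→6.
A3 = A2; e.g. 3 (Black) can still go to 9. Fixed point.
White's attractor = {0, 1, 2, 4, 5, 6, 7, 8}; Black avoids the target exactly from the complement.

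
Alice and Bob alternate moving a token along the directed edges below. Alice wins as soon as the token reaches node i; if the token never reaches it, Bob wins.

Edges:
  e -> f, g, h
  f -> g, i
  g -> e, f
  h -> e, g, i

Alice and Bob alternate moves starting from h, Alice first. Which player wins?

Track states (vertex, player-to-move).
A0 = {(i,Alice), (i,Bob)}
A1: add {(f,Alice), (h,Alice)}.
(h,Alice) ∈ A1 ⇒ Alice forces the target.

Alice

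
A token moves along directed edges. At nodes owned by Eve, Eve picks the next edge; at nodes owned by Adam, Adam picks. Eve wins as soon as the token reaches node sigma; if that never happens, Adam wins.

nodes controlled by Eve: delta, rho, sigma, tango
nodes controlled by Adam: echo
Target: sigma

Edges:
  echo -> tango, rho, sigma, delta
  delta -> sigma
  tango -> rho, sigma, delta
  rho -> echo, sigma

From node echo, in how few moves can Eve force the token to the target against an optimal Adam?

A0 = {sigma}
A1: add {delta, rho, tango} — tango (Eve) has tango→sigma; rho (Eve) has rho→sigma; delta (Eve) has delta→sigma.
A2: add {echo} — echo (Adam): all of {tango, rho, sigma, delta} already in.
A2 = all vertices. Fixed point.
echo enters the attractor at level 2, so Eve can force the target in 2 moves from there.

2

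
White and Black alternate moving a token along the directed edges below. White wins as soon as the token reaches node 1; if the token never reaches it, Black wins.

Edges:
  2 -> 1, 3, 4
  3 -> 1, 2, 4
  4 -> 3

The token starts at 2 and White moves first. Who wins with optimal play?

Track states (vertex, player-to-move).
A0 = {(1,White), (1,Black)}
A1: add {(2,White), (3,White)}.
(2,White) ∈ A1 ⇒ White forces the target.

White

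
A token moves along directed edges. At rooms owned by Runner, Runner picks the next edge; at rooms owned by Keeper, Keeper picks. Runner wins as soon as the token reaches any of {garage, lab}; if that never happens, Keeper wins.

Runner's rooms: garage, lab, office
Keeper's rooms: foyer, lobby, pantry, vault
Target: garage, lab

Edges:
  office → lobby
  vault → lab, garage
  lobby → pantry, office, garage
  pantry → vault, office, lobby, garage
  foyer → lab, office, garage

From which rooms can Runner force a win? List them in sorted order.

A0 = {garage, lab}
A1: add {vault} — vault (Keeper): all of {lab, garage} already in.
A2 = A1; e.g. pantry (Keeper) can still go to office. Fixed point.
Runner's winning region = {garage, lab, vault}.

garage, lab, vault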